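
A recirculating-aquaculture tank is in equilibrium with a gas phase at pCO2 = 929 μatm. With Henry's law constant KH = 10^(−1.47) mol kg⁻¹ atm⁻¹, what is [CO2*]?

[CO2*] = 31.5 μmol/kg

KH = 10^(−1.47) = 3.388×10^-2 mol kg⁻¹ atm⁻¹
[CO2*] = KH · pCO2 = 3.388×10^-2 × 929×10^-6 atm = 3.15×10^-5 mol/kg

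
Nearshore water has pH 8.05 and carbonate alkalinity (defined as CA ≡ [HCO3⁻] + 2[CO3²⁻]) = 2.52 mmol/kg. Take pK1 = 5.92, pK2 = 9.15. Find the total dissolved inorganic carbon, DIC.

DIC = 2.36 mmol/kg

CA = [HCO3⁻] + 2[CO3²⁻] = (α₁ + 2α₂)·DIC
At pH 8.05: [H⁺]/K1 = 10^-2.13 = 0.0074131, K2/[H⁺] = 10^-1.10 = 0.079433
α₁ = 1/(1 + 0.0074131 + 0.079433) = 1/1.0868 = 0.9201; α₂ = α₁·K2/[H⁺] = 0.07309
α₁ + 2α₂ = 1.0663
DIC = CA / (α₁ + 2α₂) = 2.52 / 1.0663 = 2.36 mmol/kg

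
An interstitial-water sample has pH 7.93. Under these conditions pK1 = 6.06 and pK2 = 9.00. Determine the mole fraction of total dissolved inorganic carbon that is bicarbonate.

α₁ = 0.910

α₁ = 1 / (1 + [H⁺]/K1 + K2/[H⁺]) = 1 / (1 + 10^-1.87 + 10^-1.07)
   = 1 / (1 + 0.013490 + 0.085114) = 1/1.0986 = 0.9102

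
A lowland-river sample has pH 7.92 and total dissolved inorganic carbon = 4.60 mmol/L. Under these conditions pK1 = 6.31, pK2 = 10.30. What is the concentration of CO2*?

α₀ = 1 / (1 + K1/[H⁺] + K1K2/[H⁺]²) = 1 / (1 + 10^+1.61 + 10^-0.77)
   = 1 / (1 + 40.738 + 0.16982) = 1/41.908 = 0.02386
[CO2*] = α₀ × DIC = 0.02386 × 4.60 = 0.110 mmol/L

[CO2*] = 0.110 mmol/L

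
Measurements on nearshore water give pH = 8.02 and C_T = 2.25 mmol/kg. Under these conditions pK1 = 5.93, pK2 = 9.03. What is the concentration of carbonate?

[CO3²⁻] = 0.199 mmol/kg

α₂ = 1 / (1 + [H⁺]/K2 + [H⁺]²/(K1K2)) = 1 / (1 + 10^+1.01 + 10^-1.08)
   = 1 / (1 + 10.233 + 0.083176) = 1/11.316 = 0.08837
[CO3²⁻] = α₂ × DIC = 0.08837 × 2.25 = 0.199 mmol/kg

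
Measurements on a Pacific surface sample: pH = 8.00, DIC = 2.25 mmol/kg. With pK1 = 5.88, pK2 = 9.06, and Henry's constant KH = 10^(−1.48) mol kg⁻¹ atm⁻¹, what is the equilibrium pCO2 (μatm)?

α₀ = 1 / (1 + K1/[H⁺] + K1K2/[H⁺]²) = 1 / (1 + 10^+2.12 + 10^+1.06)
   = 1 / (1 + 131.83 + 11.482) = 1/144.31 = 0.006930
[CO2*] = α₀ × DIC = 0.006930 × 2.25 = 0.01559 mmol/kg = 15.59 μmol/kg
pCO2 = [CO2*]/KH = 1.559×10^-5 / 3.311×10^-2 = 471 μatm

pCO2 = 471 μatm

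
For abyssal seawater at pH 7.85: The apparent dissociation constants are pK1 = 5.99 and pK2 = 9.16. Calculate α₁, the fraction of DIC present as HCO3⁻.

α₁ = 1 / (1 + [H⁺]/K1 + K2/[H⁺]) = 1 / (1 + 10^-1.86 + 10^-1.31)
   = 1 / (1 + 0.013804 + 0.048978) = 1/1.0628 = 0.9409

α₁ = 0.941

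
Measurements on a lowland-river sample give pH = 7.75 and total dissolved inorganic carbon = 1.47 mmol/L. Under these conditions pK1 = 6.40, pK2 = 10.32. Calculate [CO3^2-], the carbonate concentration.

[CO3²⁻] = 3.78 μmol/L

α₂ = 1 / (1 + [H⁺]/K2 + [H⁺]²/(K1K2)) = 1 / (1 + 10^+2.57 + 10^+1.22)
   = 1 / (1 + 371.54 + 16.596) = 1/389.13 = 0.002570
[CO3²⁻] = α₂ × DIC = 0.002570 × 1.47 = 0.00378 mmol/L = 3.78 μmol/L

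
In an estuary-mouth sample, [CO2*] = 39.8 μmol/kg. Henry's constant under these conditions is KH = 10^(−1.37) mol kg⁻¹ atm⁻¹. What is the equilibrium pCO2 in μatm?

KH = 10^(−1.37) = 4.266×10^-2 mol kg⁻¹ atm⁻¹
pCO2 = [CO2*]/KH = 39.8×10^-6 / 4.266×10^-2 = 9.33×10^-4 atm = 933 μatm

pCO2 = 933 μatm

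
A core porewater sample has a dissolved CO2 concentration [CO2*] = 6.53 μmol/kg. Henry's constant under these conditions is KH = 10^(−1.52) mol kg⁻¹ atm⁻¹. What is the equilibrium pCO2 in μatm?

KH = 10^(−1.52) = 3.020×10^-2 mol kg⁻¹ atm⁻¹
pCO2 = [CO2*]/KH = 6.53×10^-6 / 3.020×10^-2 = 2.16×10^-4 atm = 216 μatm

pCO2 = 216 μatm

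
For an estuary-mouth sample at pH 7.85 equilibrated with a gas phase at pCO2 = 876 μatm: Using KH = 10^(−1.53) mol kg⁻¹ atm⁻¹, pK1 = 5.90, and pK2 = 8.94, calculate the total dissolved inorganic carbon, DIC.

[CO2*] = KH · pCO2 = 10^(−1.53) × 876×10^-6 = 2.585×10^-5 mol/kg
α₀ = 1/(1 + K1/[H⁺] + K1K2/[H⁺]²) = 1/(1 + 10^+1.95 + 10^+0.86) = 0.01027
DIC = [CO2*]/α₀ = 2.585×10^-5 / 0.01027 = 2.52 mmol/kg

DIC = 2.52 mmol/kg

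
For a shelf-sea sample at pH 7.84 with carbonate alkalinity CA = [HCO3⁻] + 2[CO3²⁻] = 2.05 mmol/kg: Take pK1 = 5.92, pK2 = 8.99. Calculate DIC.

CA = [HCO3⁻] + 2[CO3²⁻] = (α₁ + 2α₂)·DIC
At pH 7.84: [H⁺]/K1 = 10^-1.92 = 0.012023, K2/[H⁺] = 10^-1.15 = 0.070795
α₁ = 1/(1 + 0.012023 + 0.070795) = 1/1.0828 = 0.9235; α₂ = α₁·K2/[H⁺] = 0.06538
α₁ + 2α₂ = 1.0543
DIC = CA / (α₁ + 2α₂) = 2.05 / 1.0543 = 1.94 mmol/kg

DIC = 1.94 mmol/kg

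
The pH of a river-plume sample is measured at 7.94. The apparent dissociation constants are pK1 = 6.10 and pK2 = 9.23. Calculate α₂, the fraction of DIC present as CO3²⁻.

α₂ = 1 / (1 + [H⁺]/K2 + [H⁺]²/(K1K2)) = 1 / (1 + 10^+1.29 + 10^-0.55)
   = 1 / (1 + 19.498 + 0.28184) = 1/20.780 = 0.04812

α₂ = 0.0481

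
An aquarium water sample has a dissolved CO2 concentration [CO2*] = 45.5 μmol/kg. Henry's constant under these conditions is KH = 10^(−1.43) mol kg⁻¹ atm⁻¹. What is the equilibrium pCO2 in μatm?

pCO2 = 1220 μatm

KH = 10^(−1.43) = 3.715×10^-2 mol kg⁻¹ atm⁻¹
pCO2 = [CO2*]/KH = 45.5×10^-6 / 3.715×10^-2 = 1.22×10^-3 atm = 1220 μatm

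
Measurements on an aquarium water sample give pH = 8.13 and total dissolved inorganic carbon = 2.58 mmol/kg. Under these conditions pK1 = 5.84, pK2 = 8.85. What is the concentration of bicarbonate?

α₁ = 1 / (1 + [H⁺]/K1 + K2/[H⁺]) = 1 / (1 + 10^-2.29 + 10^-0.72)
   = 1 / (1 + 0.0051286 + 0.19055) = 1/1.1957 = 0.8363
[HCO3⁻] = α₁ × DIC = 0.8363 × 2.58 = 2.16 mmol/kg

[HCO3⁻] = 2.16 mmol/kg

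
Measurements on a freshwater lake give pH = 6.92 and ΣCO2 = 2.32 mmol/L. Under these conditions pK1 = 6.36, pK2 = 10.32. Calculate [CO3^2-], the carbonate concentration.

[CO3²⁻] = 0.724 μmol/L

α₂ = 1 / (1 + [H⁺]/K2 + [H⁺]²/(K1K2)) = 1 / (1 + 10^+3.40 + 10^+2.84)
   = 1 / (1 + 2511.9 + 691.83) = 1/3204.7 = 0.0003120
[CO3²⁻] = α₂ × DIC = 0.0003120 × 2.32 = 0.000724 mmol/L = 0.724 μmol/L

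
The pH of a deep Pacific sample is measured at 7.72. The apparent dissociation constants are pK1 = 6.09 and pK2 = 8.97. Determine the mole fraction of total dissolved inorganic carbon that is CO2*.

α₀ = 1 / (1 + K1/[H⁺] + K1K2/[H⁺]²) = 1 / (1 + 10^+1.63 + 10^+0.38)
   = 1 / (1 + 42.658 + 2.3988) = 1/46.057 = 0.02171

α₀ = 0.0217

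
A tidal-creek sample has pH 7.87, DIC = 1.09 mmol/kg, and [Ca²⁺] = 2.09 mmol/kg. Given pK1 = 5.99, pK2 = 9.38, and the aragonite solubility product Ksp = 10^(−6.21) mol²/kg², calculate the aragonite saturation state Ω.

Ω = 0.109

α₂ = 1 / (1 + [H⁺]/K2 + [H⁺]²/(K1K2)) = 1 / (1 + 10^+1.51 + 10^-0.37)
   = 1 / (1 + 32.359 + 0.42658) = 1/33.786 = 0.02960
[CO3²⁻] = α₂ × DIC = 0.02960 × 1.09 = 0.03226 mmol/kg
Ksp = 10^(−6.21) = 6.166×10^-7
Ω = [Ca²⁺][CO3²⁻]/Ksp = (2.09×10^-3)(3.226×10^-5) / 6.166×10^-7 = 0.109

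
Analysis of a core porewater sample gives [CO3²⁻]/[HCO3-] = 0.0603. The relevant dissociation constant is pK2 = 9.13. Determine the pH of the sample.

pH = 7.91

From K2 = [H⁺][CO3²⁻]/[HCO3-]:  pH = pK2 + log₁₀([CO3²⁻]/[HCO3-])
log₁₀(0.0603) = -1.220
pH = 9.13 + (-1.220) = 7.91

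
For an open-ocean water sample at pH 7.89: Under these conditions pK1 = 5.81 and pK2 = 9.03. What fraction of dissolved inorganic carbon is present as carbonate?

α₂ = 1 / (1 + [H⁺]/K2 + [H⁺]²/(K1K2)) = 1 / (1 + 10^+1.14 + 10^-0.94)
   = 1 / (1 + 13.804 + 0.11482) = 1/14.919 = 0.06703

α₂ = 0.0670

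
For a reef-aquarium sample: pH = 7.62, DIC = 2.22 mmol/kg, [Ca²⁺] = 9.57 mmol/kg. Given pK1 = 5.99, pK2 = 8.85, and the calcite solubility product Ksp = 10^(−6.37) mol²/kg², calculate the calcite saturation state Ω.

α₂ = 1 / (1 + [H⁺]/K2 + [H⁺]²/(K1K2)) = 1 / (1 + 10^+1.23 + 10^-0.40)
   = 1 / (1 + 16.982 + 0.39811) = 1/18.381 = 0.05441
[CO3²⁻] = α₂ × DIC = 0.05441 × 2.22 = 0.1208 mmol/kg
Ksp = 10^(−6.37) = 4.266×10^-7
Ω = [Ca²⁺][CO3²⁻]/Ksp = (9.57×10^-3)(1.208×10^-4) / 4.266×10^-7 = 2.71

Ω = 2.71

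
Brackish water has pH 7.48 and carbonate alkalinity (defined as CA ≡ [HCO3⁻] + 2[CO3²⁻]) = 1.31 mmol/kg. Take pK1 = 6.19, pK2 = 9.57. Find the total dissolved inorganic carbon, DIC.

DIC = 1.37 mmol/kg

CA = [HCO3⁻] + 2[CO3²⁻] = (α₁ + 2α₂)·DIC
At pH 7.48: [H⁺]/K1 = 10^-1.29 = 0.051286, K2/[H⁺] = 10^-2.09 = 0.0081283
α₁ = 1/(1 + 0.051286 + 0.0081283) = 1/1.0594 = 0.9439; α₂ = α₁·K2/[H⁺] = 0.007672
α₁ + 2α₂ = 0.9593
DIC = CA / (α₁ + 2α₂) = 1.31 / 0.9593 = 1.37 mmol/kg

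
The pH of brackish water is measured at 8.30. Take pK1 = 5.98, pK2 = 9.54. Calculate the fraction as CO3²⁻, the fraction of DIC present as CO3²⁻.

α₂ = 0.0542

α₂ = 1 / (1 + [H⁺]/K2 + [H⁺]²/(K1K2)) = 1 / (1 + 10^+1.24 + 10^-1.08)
   = 1 / (1 + 17.378 + 0.083176) = 1/18.461 = 0.05417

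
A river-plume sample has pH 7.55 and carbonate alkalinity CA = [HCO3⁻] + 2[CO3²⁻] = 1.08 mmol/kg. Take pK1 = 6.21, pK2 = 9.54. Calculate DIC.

DIC = 1.12 mmol/kg

CA = [HCO3⁻] + 2[CO3²⁻] = (α₁ + 2α₂)·DIC
At pH 7.55: [H⁺]/K1 = 10^-1.34 = 0.045709, K2/[H⁺] = 10^-1.99 = 0.010233
α₁ = 1/(1 + 0.045709 + 0.010233) = 1/1.0559 = 0.9470; α₂ = α₁·K2/[H⁺] = 0.009691
α₁ + 2α₂ = 0.9664
DIC = CA / (α₁ + 2α₂) = 1.08 / 0.9664 = 1.12 mmol/kg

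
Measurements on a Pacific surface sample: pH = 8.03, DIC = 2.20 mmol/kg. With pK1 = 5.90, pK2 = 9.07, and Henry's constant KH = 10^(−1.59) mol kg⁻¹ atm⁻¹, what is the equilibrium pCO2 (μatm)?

pCO2 = 578 μatm

α₀ = 1 / (1 + K1/[H⁺] + K1K2/[H⁺]²) = 1 / (1 + 10^+2.13 + 10^+1.09)
   = 1 / (1 + 134.90 + 12.303) = 1/148.20 = 0.006748
[CO2*] = α₀ × DIC = 0.006748 × 2.20 = 0.01484 mmol/kg = 14.84 μmol/kg
pCO2 = [CO2*]/KH = 1.484×10^-5 / 2.570×10^-2 = 578 μatm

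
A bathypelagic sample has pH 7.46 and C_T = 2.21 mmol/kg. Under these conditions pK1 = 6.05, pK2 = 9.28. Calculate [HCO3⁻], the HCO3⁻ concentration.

[HCO3⁻] = 2.10 mmol/kg

α₁ = 1 / (1 + [H⁺]/K1 + K2/[H⁺]) = 1 / (1 + 10^-1.41 + 10^-1.82)
   = 1 / (1 + 0.038905 + 0.015136) = 1/1.0540 = 0.9487
[HCO3⁻] = α₁ × DIC = 0.9487 × 2.21 = 2.10 mmol/kg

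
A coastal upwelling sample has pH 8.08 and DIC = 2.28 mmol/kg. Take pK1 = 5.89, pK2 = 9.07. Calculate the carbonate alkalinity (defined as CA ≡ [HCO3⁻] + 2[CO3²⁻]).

CA = 2.48 mmol/kg

CA = [HCO3⁻] + 2[CO3²⁻] = (α₁ + 2α₂)·DIC
At pH 8.08: [H⁺]/K1 = 10^-2.19 = 0.0064565, K2/[H⁺] = 10^-0.99 = 0.10233
α₁ = 1/(1 + 0.0064565 + 0.10233) = 1/1.1088 = 0.9019; α₂ = α₁·K2/[H⁺] = 0.09229
α₁ + 2α₂ = 1.0865
CA = 1.0865 × 2.28 = 2.48 mmol/kg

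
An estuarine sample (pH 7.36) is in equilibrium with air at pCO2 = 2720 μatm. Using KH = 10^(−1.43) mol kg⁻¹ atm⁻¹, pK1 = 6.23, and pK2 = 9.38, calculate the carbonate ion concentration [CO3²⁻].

[CO3²⁻] = 13.0 μmol/kg

[CO2*] = KH · pCO2 = 10^(−1.43) × 2720×10^-6 = 1.011×10^-4 mol/kg
α₀ = 1/(1 + K1/[H⁺] + K1K2/[H⁺]²) = 1/(1 + 10^+1.13 + 10^-0.89) = 0.06841
DIC = [CO2*]/α₀ = 1.011×10^-4 / 0.06841 = 1.477 mmol/kg
[CO3²⁻] = α₂·DIC; α₂ = 0.008812, so [CO3²⁻] = 0.008812 × 1.477 = 0.0130 mmol/kg = 13.0 μmol/kg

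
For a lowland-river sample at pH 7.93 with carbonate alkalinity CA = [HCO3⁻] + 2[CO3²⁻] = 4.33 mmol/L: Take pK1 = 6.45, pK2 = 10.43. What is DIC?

DIC = 4.46 mmol/L

CA = [HCO3⁻] + 2[CO3²⁻] = (α₁ + 2α₂)·DIC
At pH 7.93: [H⁺]/K1 = 10^-1.48 = 0.033113, K2/[H⁺] = 10^-2.50 = 0.0031623
α₁ = 1/(1 + 0.033113 + 0.0031623) = 1/1.0363 = 0.9650; α₂ = α₁·K2/[H⁺] = 0.003052
α₁ + 2α₂ = 0.9711
DIC = CA / (α₁ + 2α₂) = 4.33 / 0.9711 = 4.46 mmol/L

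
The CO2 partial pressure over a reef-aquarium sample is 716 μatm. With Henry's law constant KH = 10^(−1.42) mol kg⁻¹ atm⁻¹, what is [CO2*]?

[CO2*] = 27.2 μmol/kg

KH = 10^(−1.42) = 3.802×10^-2 mol kg⁻¹ atm⁻¹
[CO2*] = KH · pCO2 = 3.802×10^-2 × 716×10^-6 atm = 2.72×10^-5 mol/kg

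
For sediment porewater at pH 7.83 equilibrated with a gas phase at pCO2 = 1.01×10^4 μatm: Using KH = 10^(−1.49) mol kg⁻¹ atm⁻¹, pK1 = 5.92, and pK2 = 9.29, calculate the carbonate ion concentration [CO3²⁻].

[CO2*] = KH · pCO2 = 10^(−1.49) × 1.01×10^4×10^-6 = 3.268×10^-4 mol/kg
α₀ = 1/(1 + K1/[H⁺] + K1K2/[H⁺]²) = 1/(1 + 10^+1.91 + 10^+0.45) = 0.01175
DIC = [CO2*]/α₀ = 3.268×10^-4 / 0.01175 = 27.81 mmol/kg
[CO3²⁻] = α₂·DIC; α₂ = 0.03312, so [CO3²⁻] = 0.03312 × 27.81 = 0.921 mmol/kg

[CO3²⁻] = 0.921 mmol/kg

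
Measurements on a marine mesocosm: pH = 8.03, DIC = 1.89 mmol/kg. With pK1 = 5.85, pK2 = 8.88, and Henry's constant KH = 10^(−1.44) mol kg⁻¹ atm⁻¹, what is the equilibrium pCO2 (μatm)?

α₀ = 1 / (1 + K1/[H⁺] + K1K2/[H⁺]²) = 1 / (1 + 10^+2.18 + 10^+1.33)
   = 1 / (1 + 151.36 + 21.380) = 1/173.74 = 0.005756
[CO2*] = α₀ × DIC = 0.005756 × 1.89 = 0.01088 mmol/kg = 10.88 μmol/kg
pCO2 = [CO2*]/KH = 1.088×10^-5 / 3.631×10^-2 = 300 μatm

pCO2 = 300 μatm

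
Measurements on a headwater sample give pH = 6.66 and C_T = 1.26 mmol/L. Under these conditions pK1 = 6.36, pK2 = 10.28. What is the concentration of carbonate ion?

[CO3²⁻] = 0.201 μmol/L

α₂ = 1 / (1 + [H⁺]/K2 + [H⁺]²/(K1K2)) = 1 / (1 + 10^+3.62 + 10^+3.32)
   = 1 / (1 + 4168.7 + 2089.3) = 1/6259.0 = 0.0001598
[CO3²⁻] = α₂ × DIC = 0.0001598 × 1.26 = 0.000201 mmol/L = 0.201 μmol/L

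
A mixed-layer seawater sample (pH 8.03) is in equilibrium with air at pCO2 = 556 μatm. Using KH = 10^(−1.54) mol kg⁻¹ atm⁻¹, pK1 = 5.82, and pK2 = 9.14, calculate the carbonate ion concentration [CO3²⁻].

[CO2*] = KH · pCO2 = 10^(−1.54) × 556×10^-6 = 1.604×10^-5 mol/kg
α₀ = 1/(1 + K1/[H⁺] + K1K2/[H⁺]²) = 1/(1 + 10^+2.21 + 10^+1.10) = 0.005689
DIC = [CO2*]/α₀ = 1.604×10^-5 / 0.005689 = 2.819 mmol/kg
[CO3²⁻] = α₂·DIC; α₂ = 0.07162, so [CO3²⁻] = 0.07162 × 2.819 = 0.202 mmol/kg

[CO3²⁻] = 0.202 mmol/kg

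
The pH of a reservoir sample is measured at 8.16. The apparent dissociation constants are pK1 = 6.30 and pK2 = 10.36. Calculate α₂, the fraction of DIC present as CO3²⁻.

α₂ = 0.00619

α₂ = 1 / (1 + [H⁺]/K2 + [H⁺]²/(K1K2)) = 1 / (1 + 10^+2.20 + 10^+0.34)
   = 1 / (1 + 158.49 + 2.1878) = 1/161.68 = 0.006185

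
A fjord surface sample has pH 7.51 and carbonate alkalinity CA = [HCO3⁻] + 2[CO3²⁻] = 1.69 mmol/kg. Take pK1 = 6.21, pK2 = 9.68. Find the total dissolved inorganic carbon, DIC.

DIC = 1.76 mmol/kg

CA = [HCO3⁻] + 2[CO3²⁻] = (α₁ + 2α₂)·DIC
At pH 7.51: [H⁺]/K1 = 10^-1.30 = 0.050119, K2/[H⁺] = 10^-2.17 = 0.0067608
α₁ = 1/(1 + 0.050119 + 0.0067608) = 1/1.0569 = 0.9462; α₂ = α₁·K2/[H⁺] = 0.006397
α₁ + 2α₂ = 0.9590
DIC = CA / (α₁ + 2α₂) = 1.69 / 0.9590 = 1.76 mmol/kg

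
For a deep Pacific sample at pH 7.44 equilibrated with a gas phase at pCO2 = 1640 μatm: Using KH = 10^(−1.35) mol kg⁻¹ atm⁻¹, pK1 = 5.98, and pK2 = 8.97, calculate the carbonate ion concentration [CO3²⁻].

[CO3²⁻] = 0.0624 mmol/kg

[CO2*] = KH · pCO2 = 10^(−1.35) × 1640×10^-6 = 7.326×10^-5 mol/kg
α₀ = 1/(1 + K1/[H⁺] + K1K2/[H⁺]²) = 1/(1 + 10^+1.46 + 10^-0.07) = 0.03258
DIC = [CO2*]/α₀ = 7.326×10^-5 / 0.03258 = 2.248 mmol/kg
[CO3²⁻] = α₂·DIC; α₂ = 0.02773, so [CO3²⁻] = 0.02773 × 2.248 = 0.0624 mmol/kg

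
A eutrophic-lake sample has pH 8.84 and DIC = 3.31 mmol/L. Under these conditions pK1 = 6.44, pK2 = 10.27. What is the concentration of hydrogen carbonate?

[HCO3⁻] = 3.18 mmol/L

α₁ = 1 / (1 + [H⁺]/K1 + K2/[H⁺]) = 1 / (1 + 10^-2.40 + 10^-1.43)
   = 1 / (1 + 0.0039811 + 0.037154) = 1/1.0411 = 0.9605
[HCO3⁻] = α₁ × DIC = 0.9605 × 3.31 = 3.18 mmol/L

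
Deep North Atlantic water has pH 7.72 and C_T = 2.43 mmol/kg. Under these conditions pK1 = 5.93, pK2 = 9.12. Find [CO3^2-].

[CO3²⁻] = 0.0916 mmol/kg

α₂ = 1 / (1 + [H⁺]/K2 + [H⁺]²/(K1K2)) = 1 / (1 + 10^+1.40 + 10^-0.39)
   = 1 / (1 + 25.119 + 0.40738) = 1/26.526 = 0.03770
[CO3²⁻] = α₂ × DIC = 0.03770 × 2.43 = 0.0916 mmol/kg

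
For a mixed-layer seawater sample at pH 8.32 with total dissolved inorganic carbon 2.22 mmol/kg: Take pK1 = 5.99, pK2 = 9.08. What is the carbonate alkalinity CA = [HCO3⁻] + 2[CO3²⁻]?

CA = [HCO3⁻] + 2[CO3²⁻] = (α₁ + 2α₂)·DIC
At pH 8.32: [H⁺]/K1 = 10^-2.33 = 0.0046774, K2/[H⁺] = 10^-0.76 = 0.17378
α₁ = 1/(1 + 0.0046774 + 0.17378) = 1/1.1785 = 0.8486; α₂ = α₁·K2/[H⁺] = 0.1475
α₁ + 2α₂ = 1.1435
CA = 1.1435 × 2.22 = 2.54 mmol/kg

CA = 2.54 mmol/kg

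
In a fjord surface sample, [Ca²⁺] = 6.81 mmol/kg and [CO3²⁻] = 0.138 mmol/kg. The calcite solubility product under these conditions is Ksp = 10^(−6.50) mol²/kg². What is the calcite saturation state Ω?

Ksp = 10^(−6.50) = 3.162×10^-7
Ω = [Ca²⁺][CO3²⁻]/Ksp = (6.81×10^-3)(0.138×10^-3) / 3.162×10^-7 = 2.97

Ω = 2.97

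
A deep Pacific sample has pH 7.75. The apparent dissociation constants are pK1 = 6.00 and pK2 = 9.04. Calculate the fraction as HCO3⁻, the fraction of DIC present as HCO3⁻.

α₁ = 0.935

α₁ = 1 / (1 + [H⁺]/K1 + K2/[H⁺]) = 1 / (1 + 10^-1.75 + 10^-1.29)
   = 1 / (1 + 0.017783 + 0.051286) = 1/1.0691 = 0.9354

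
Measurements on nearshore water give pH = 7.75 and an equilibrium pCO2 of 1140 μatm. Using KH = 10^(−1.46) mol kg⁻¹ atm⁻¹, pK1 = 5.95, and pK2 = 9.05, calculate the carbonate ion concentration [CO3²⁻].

[CO3²⁻] = 0.125 mmol/kg

[CO2*] = KH · pCO2 = 10^(−1.46) × 1140×10^-6 = 3.953×10^-5 mol/kg
α₀ = 1/(1 + K1/[H⁺] + K1K2/[H⁺]²) = 1/(1 + 10^+1.80 + 10^+0.50) = 0.01487
DIC = [CO2*]/α₀ = 3.953×10^-5 / 0.01487 = 2.659 mmol/kg
[CO3²⁻] = α₂·DIC; α₂ = 0.04702, so [CO3²⁻] = 0.04702 × 2.659 = 0.125 mmol/kg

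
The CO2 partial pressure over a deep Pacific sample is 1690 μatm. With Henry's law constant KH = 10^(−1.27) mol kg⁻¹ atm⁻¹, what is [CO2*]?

[CO2*] = 90.8 μmol/kg

KH = 10^(−1.27) = 5.370×10^-2 mol kg⁻¹ atm⁻¹
[CO2*] = KH · pCO2 = 5.370×10^-2 × 1690×10^-6 atm = 9.08×10^-5 mol/kg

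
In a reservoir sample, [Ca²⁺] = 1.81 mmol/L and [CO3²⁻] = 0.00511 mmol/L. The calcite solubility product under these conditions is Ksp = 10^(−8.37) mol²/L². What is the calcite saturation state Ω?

Ω = 2.17

Ksp = 10^(−8.37) = 4.266×10^-9
Ω = [Ca²⁺][CO3²⁻]/Ksp = (1.81×10^-3)(0.00511×10^-3) / 4.266×10^-9 = 2.17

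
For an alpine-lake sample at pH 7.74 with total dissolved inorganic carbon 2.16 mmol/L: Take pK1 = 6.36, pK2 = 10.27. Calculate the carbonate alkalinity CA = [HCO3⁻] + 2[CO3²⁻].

CA = 2.08 mmol/L

CA = [HCO3⁻] + 2[CO3²⁻] = (α₁ + 2α₂)·DIC
At pH 7.74: [H⁺]/K1 = 10^-1.38 = 0.041687, K2/[H⁺] = 10^-2.53 = 0.0029512
α₁ = 1/(1 + 0.041687 + 0.0029512) = 1/1.0446 = 0.9573; α₂ = α₁·K2/[H⁺] = 0.002825
α₁ + 2α₂ = 0.9629
CA = 0.9629 × 2.16 = 2.08 mmol/L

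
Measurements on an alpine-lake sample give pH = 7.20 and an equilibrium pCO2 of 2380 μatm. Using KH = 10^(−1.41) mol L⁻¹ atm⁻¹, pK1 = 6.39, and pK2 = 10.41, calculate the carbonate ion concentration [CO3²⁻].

[CO3²⁻] = 0.369 μmol/L

[CO2*] = KH · pCO2 = 10^(−1.41) × 2380×10^-6 = 9.259×10^-5 mol/L
α₀ = 1/(1 + K1/[H⁺] + K1K2/[H⁺]²) = 1/(1 + 10^+0.81 + 10^-2.40) = 0.1340
DIC = [CO2*]/α₀ = 9.259×10^-5 / 0.1340 = 0.6908 mmol/L
[CO3²⁻] = α₂·DIC; α₂ = 0.0005336, so [CO3²⁻] = 0.0005336 × 0.6908 = 0.000369 mmol/L = 0.369 μmol/L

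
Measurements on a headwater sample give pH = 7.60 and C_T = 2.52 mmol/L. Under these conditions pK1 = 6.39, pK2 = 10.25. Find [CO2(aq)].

α₀ = 1 / (1 + K1/[H⁺] + K1K2/[H⁺]²) = 1 / (1 + 10^+1.21 + 10^-1.44)
   = 1 / (1 + 16.218 + 0.036308) = 1/17.254 = 0.05796
[CO2*] = α₀ × DIC = 0.05796 × 2.52 = 0.146 mmol/L

[CO2*] = 0.146 mmol/L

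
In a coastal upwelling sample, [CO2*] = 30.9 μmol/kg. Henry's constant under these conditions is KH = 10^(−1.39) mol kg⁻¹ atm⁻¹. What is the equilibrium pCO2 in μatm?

KH = 10^(−1.39) = 4.074×10^-2 mol kg⁻¹ atm⁻¹
pCO2 = [CO2*]/KH = 30.9×10^-6 / 4.074×10^-2 = 7.59×10^-4 atm = 759 μatm

pCO2 = 759 μatm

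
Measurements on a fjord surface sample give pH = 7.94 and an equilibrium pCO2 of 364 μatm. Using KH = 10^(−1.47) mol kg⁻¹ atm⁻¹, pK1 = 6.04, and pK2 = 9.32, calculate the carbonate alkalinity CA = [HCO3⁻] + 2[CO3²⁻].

CA = 1.06 mmol/kg

[CO2*] = KH · pCO2 = 10^(−1.47) × 364×10^-6 = 1.233×10^-5 mol/kg
α₀ = 1/(1 + K1/[H⁺] + K1K2/[H⁺]²) = 1/(1 + 10^+1.90 + 10^+0.52) = 0.01194
DIC = [CO2*]/α₀ = 1.233×10^-5 / 0.01194 = 1.033 mmol/kg
CA = (α₁ + 2α₂)·DIC = (0.9485 + 2×0.03954) × 1.033 = 1.06 mmol/kg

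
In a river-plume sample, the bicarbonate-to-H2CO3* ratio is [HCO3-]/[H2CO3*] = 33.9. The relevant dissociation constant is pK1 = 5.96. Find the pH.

pH = 7.49

From K1 = [H⁺][HCO3-]/[H2CO3*]:  pH = pK1 + log₁₀([HCO3-]/[H2CO3*])
log₁₀(33.9) = +1.530
pH = 5.96 + (+1.530) = 7.49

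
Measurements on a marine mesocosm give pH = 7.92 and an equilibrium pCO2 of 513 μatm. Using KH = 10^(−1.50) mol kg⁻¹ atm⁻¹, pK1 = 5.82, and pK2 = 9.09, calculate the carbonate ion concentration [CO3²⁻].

[CO3²⁻] = 0.138 mmol/kg

[CO2*] = KH · pCO2 = 10^(−1.50) × 513×10^-6 = 1.622×10^-5 mol/kg
α₀ = 1/(1 + K1/[H⁺] + K1K2/[H⁺]²) = 1/(1 + 10^+2.10 + 10^+0.93) = 0.007385
DIC = [CO2*]/α₀ = 1.622×10^-5 / 0.007385 = 2.197 mmol/kg
[CO3²⁻] = α₂·DIC; α₂ = 0.06286, so [CO3²⁻] = 0.06286 × 2.197 = 0.138 mmol/kg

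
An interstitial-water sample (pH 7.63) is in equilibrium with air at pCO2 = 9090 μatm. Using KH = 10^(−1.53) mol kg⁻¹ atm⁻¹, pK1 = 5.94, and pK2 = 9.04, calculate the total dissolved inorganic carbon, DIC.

[CO2*] = KH · pCO2 = 10^(−1.53) × 9090×10^-6 = 2.683×10^-4 mol/kg
α₀ = 1/(1 + K1/[H⁺] + K1K2/[H⁺]²) = 1/(1 + 10^+1.69 + 10^+0.28) = 0.01927
DIC = [CO2*]/α₀ = 2.683×10^-4 / 0.01927 = 13.9 mmol/kg

DIC = 13.9 mmol/kg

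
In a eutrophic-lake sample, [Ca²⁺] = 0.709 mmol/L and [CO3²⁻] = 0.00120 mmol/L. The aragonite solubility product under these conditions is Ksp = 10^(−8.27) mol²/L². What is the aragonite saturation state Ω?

Ksp = 10^(−8.27) = 5.370×10^-9
Ω = [Ca²⁺][CO3²⁻]/Ksp = (0.709×10^-3)(0.00120×10^-3) / 5.370×10^-9 = 0.158

Ω = 0.158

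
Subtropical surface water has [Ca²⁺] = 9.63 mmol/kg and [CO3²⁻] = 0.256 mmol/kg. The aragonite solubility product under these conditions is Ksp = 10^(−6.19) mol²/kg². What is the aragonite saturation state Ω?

Ksp = 10^(−6.19) = 6.457×10^-7
Ω = [Ca²⁺][CO3²⁻]/Ksp = (9.63×10^-3)(0.256×10^-3) / 6.457×10^-7 = 3.82

Ω = 3.82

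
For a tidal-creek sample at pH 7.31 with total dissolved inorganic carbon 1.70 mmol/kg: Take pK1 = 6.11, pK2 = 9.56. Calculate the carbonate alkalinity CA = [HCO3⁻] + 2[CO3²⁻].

CA = 1.61 mmol/kg

CA = [HCO3⁻] + 2[CO3²⁻] = (α₁ + 2α₂)·DIC
At pH 7.31: [H⁺]/K1 = 10^-1.20 = 0.063096, K2/[H⁺] = 10^-2.25 = 0.0056234
α₁ = 1/(1 + 0.063096 + 0.0056234) = 1/1.0687 = 0.9357; α₂ = α₁·K2/[H⁺] = 0.005262
α₁ + 2α₂ = 0.9462
CA = 0.9462 × 1.70 = 1.61 mmol/kg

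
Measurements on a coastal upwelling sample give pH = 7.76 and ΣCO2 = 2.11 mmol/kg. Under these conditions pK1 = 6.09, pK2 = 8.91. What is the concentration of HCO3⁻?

α₁ = 1 / (1 + [H⁺]/K1 + K2/[H⁺]) = 1 / (1 + 10^-1.67 + 10^-1.15)
   = 1 / (1 + 0.021380 + 0.070795) = 1/1.0922 = 0.9156
[HCO3⁻] = α₁ × DIC = 0.9156 × 2.11 = 1.93 mmol/kg

[HCO3⁻] = 1.93 mmol/kg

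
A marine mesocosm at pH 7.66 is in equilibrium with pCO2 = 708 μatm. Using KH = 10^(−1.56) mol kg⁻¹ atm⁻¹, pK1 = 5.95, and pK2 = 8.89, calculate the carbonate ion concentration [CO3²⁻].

[CO2*] = KH · pCO2 = 10^(−1.56) × 708×10^-6 = 1.950×10^-5 mol/kg
α₀ = 1/(1 + K1/[H⁺] + K1K2/[H⁺]²) = 1/(1 + 10^+1.71 + 10^+0.48) = 0.01808
DIC = [CO2*]/α₀ = 1.950×10^-5 / 0.01808 = 1.078 mmol/kg
[CO3²⁻] = α₂·DIC; α₂ = 0.05460, so [CO3²⁻] = 0.05460 × 1.078 = 0.0589 mmol/kg

[CO3²⁻] = 0.0589 mmol/kg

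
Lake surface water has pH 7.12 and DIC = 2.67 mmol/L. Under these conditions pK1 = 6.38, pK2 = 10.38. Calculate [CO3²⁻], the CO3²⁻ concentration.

[CO3²⁻] = 1.24 μmol/L

α₂ = 1 / (1 + [H⁺]/K2 + [H⁺]²/(K1K2)) = 1 / (1 + 10^+3.26 + 10^+2.52)
   = 1 / (1 + 1819.7 + 331.13) = 1/2151.8 = 0.0004647
[CO3²⁻] = α₂ × DIC = 0.0004647 × 2.67 = 0.00124 mmol/L = 1.24 μmol/L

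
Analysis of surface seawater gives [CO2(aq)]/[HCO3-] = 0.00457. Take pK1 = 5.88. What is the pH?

pH = 8.22

From K1 = [H⁺][HCO3-]/[CO2(aq)]:  pH = pK1 − log₁₀([CO2(aq)]/[HCO3-])
log₁₀(0.00457) = -2.340
pH = 5.88 − (-2.340) = 8.22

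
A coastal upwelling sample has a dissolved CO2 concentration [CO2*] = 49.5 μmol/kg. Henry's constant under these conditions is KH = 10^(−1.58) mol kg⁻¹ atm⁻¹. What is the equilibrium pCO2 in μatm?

KH = 10^(−1.58) = 2.630×10^-2 mol kg⁻¹ atm⁻¹
pCO2 = [CO2*]/KH = 49.5×10^-6 / 2.630×10^-2 = 1.88×10^-3 atm = 1880 μatm

pCO2 = 1880 μatm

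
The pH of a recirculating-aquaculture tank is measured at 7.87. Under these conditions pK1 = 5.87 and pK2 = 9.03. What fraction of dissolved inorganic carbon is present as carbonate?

α₂ = 0.0641

α₂ = 1 / (1 + [H⁺]/K2 + [H⁺]²/(K1K2)) = 1 / (1 + 10^+1.16 + 10^-0.84)
   = 1 / (1 + 14.454 + 0.14454) = 1/15.599 = 0.06411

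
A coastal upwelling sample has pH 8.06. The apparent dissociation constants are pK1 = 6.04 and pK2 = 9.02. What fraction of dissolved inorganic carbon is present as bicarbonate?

α₁ = 0.893

α₁ = 1 / (1 + [H⁺]/K1 + K2/[H⁺]) = 1 / (1 + 10^-2.02 + 10^-0.96)
   = 1 / (1 + 0.0095499 + 0.10965) = 1/1.1192 = 0.8935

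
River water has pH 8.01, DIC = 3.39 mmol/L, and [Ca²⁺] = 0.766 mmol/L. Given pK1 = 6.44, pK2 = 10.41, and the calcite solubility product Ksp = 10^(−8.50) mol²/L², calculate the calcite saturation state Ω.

α₂ = 1 / (1 + [H⁺]/K2 + [H⁺]²/(K1K2)) = 1 / (1 + 10^+2.40 + 10^+0.83)
   = 1 / (1 + 251.19 + 6.7608) = 1/258.95 = 0.003862
[CO3²⁻] = α₂ × DIC = 0.003862 × 3.39 = 0.01309 mmol/L = 13.09 μmol/L
Ksp = 10^(−8.50) = 3.162×10^-9
Ω = [Ca²⁺][CO3²⁻]/Ksp = (0.766×10^-3)(1.309×10^-5) / 3.162×10^-9 = 3.17

Ω = 3.17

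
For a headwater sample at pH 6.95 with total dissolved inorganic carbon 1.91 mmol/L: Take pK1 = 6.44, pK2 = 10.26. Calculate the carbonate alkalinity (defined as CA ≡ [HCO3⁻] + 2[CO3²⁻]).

CA = [HCO3⁻] + 2[CO3²⁻] = (α₁ + 2α₂)·DIC
At pH 6.95: [H⁺]/K1 = 10^-0.51 = 0.30903, K2/[H⁺] = 10^-3.31 = 0.00048978
α₁ = 1/(1 + 0.30903 + 0.00048978) = 1/1.3095 = 0.7636; α₂ = α₁·K2/[H⁺] = 0.0003740
α₁ + 2α₂ = 0.7644
CA = 0.7644 × 1.91 = 1.46 mmol/L

CA = 1.46 mmol/L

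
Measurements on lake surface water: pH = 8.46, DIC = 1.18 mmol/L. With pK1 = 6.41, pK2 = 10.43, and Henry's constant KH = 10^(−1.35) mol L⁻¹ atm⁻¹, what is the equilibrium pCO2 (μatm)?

pCO2 = 231 μatm

α₀ = 1 / (1 + K1/[H⁺] + K1K2/[H⁺]²) = 1 / (1 + 10^+2.05 + 10^+0.08)
   = 1 / (1 + 112.20 + 1.2023) = 1/114.40 = 0.008741
[CO2*] = α₀ × DIC = 0.008741 × 1.18 = 0.01031 mmol/L = 10.31 μmol/L
pCO2 = [CO2*]/KH = 1.031×10^-5 / 4.467×10^-2 = 231 μatm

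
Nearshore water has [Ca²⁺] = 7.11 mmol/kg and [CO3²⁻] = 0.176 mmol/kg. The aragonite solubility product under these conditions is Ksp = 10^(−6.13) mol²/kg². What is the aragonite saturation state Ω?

Ω = 1.69

Ksp = 10^(−6.13) = 7.413×10^-7
Ω = [Ca²⁺][CO3²⁻]/Ksp = (7.11×10^-3)(0.176×10^-3) / 7.413×10^-7 = 1.69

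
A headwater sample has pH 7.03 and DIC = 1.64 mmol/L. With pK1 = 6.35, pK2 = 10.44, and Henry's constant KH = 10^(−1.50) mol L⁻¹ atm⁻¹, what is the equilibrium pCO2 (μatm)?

α₀ = 1 / (1 + K1/[H⁺] + K1K2/[H⁺]²) = 1 / (1 + 10^+0.68 + 10^-2.73)
   = 1 / (1 + 4.7863 + 0.0018621) = 1/5.7882 = 0.1728
[CO2*] = α₀ × DIC = 0.1728 × 1.64 = 0.2833 mmol/L
pCO2 = [CO2*]/KH = 2.833×10^-4 / 3.162×10^-2 = 8960 μatm

pCO2 = 8960 μatm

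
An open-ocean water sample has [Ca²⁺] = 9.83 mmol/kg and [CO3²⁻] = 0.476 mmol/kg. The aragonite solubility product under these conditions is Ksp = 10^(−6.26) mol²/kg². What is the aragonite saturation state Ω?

Ω = 8.51

Ksp = 10^(−6.26) = 5.495×10^-7
Ω = [Ca²⁺][CO3²⁻]/Ksp = (9.83×10^-3)(0.476×10^-3) / 5.495×10^-7 = 8.51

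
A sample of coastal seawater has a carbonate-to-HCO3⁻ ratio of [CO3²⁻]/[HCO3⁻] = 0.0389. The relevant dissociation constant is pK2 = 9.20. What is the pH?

pH = 7.79

From K2 = [H⁺][CO3²⁻]/[HCO3⁻]:  pH = pK2 + log₁₀([CO3²⁻]/[HCO3⁻])
log₁₀(0.0389) = -1.410
pH = 9.20 + (-1.410) = 7.79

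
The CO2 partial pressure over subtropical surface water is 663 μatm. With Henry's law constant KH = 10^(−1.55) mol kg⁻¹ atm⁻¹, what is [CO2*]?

[CO2*] = 18.7 μmol/kg

KH = 10^(−1.55) = 2.818×10^-2 mol kg⁻¹ atm⁻¹
[CO2*] = KH · pCO2 = 2.818×10^-2 × 663×10^-6 atm = 1.87×10^-5 mol/kg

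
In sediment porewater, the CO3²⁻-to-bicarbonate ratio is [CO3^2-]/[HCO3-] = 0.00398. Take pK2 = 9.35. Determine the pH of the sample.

From K2 = [H⁺][CO3^2-]/[HCO3-]:  pH = pK2 + log₁₀([CO3^2-]/[HCO3-])
log₁₀(0.00398) = -2.400
pH = 9.35 + (-2.400) = 6.95

pH = 6.95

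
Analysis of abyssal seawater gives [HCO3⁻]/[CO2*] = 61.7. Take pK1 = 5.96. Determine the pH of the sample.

From K1 = [H⁺][HCO3⁻]/[CO2*]:  pH = pK1 + log₁₀([HCO3⁻]/[CO2*])
log₁₀(61.7) = +1.790
pH = 5.96 + (+1.790) = 7.75

pH = 7.75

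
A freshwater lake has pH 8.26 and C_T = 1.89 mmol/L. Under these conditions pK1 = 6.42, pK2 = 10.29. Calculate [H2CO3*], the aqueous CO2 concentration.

α₀ = 1 / (1 + K1/[H⁺] + K1K2/[H⁺]²) = 1 / (1 + 10^+1.84 + 10^-0.19)
   = 1 / (1 + 69.183 + 0.64565) = 1/70.829 = 0.01412
[CO2*] = α₀ × DIC = 0.01412 × 1.89 = 0.0267 mmol/L

[CO2*] = 0.0267 mmol/L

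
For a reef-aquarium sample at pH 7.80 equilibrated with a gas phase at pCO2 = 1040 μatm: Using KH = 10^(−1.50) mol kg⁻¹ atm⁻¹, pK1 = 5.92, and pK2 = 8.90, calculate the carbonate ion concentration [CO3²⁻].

[CO2*] = KH · pCO2 = 10^(−1.50) × 1040×10^-6 = 3.289×10^-5 mol/kg
α₀ = 1/(1 + K1/[H⁺] + K1K2/[H⁺]²) = 1/(1 + 10^+1.88 + 10^+0.78) = 0.01207
DIC = [CO2*]/α₀ = 3.289×10^-5 / 0.01207 = 2.726 mmol/kg
[CO3²⁻] = α₂·DIC; α₂ = 0.07270, so [CO3²⁻] = 0.07270 × 2.726 = 0.198 mmol/kg

[CO3²⁻] = 0.198 mmol/kg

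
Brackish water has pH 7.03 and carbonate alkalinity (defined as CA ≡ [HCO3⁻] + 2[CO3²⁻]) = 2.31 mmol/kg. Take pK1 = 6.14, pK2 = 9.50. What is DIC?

CA = [HCO3⁻] + 2[CO3²⁻] = (α₁ + 2α₂)·DIC
At pH 7.03: [H⁺]/K1 = 10^-0.89 = 0.12882, K2/[H⁺] = 10^-2.47 = 0.0033884
α₁ = 1/(1 + 0.12882 + 0.0033884) = 1/1.1322 = 0.8832; α₂ = α₁·K2/[H⁺] = 0.002993
α₁ + 2α₂ = 0.8892
DIC = CA / (α₁ + 2α₂) = 2.31 / 0.8892 = 2.60 mmol/kg

DIC = 2.60 mmol/kg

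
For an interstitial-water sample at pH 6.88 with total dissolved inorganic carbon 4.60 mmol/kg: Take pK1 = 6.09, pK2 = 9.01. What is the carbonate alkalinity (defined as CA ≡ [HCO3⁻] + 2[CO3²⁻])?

CA = 3.99 mmol/kg

CA = [HCO3⁻] + 2[CO3²⁻] = (α₁ + 2α₂)·DIC
At pH 6.88: [H⁺]/K1 = 10^-0.79 = 0.16218, K2/[H⁺] = 10^-2.13 = 0.0074131
α₁ = 1/(1 + 0.16218 + 0.0074131) = 1/1.1696 = 0.8550; α₂ = α₁·K2/[H⁺] = 0.006338
α₁ + 2α₂ = 0.8677
CA = 0.8677 × 4.60 = 3.99 mmol/kg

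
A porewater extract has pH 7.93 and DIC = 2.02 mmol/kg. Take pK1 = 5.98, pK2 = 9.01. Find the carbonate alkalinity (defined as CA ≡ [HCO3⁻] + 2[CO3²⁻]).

CA = 2.15 mmol/kg

CA = [HCO3⁻] + 2[CO3²⁻] = (α₁ + 2α₂)·DIC
At pH 7.93: [H⁺]/K1 = 10^-1.95 = 0.011220, K2/[H⁺] = 10^-1.08 = 0.083176
α₁ = 1/(1 + 0.011220 + 0.083176) = 1/1.0944 = 0.9137; α₂ = α₁·K2/[H⁺] = 0.07600
α₁ + 2α₂ = 1.0657
CA = 1.0657 × 2.02 = 2.15 mmol/kg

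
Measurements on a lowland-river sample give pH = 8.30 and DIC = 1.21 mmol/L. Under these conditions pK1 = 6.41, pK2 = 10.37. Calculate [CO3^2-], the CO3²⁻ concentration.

α₂ = 1 / (1 + [H⁺]/K2 + [H⁺]²/(K1K2)) = 1 / (1 + 10^+2.07 + 10^+0.18)
   = 1 / (1 + 117.49 + 1.5136) = 1/120.00 = 0.008333
[CO3²⁻] = α₂ × DIC = 0.008333 × 1.21 = 0.0101 mmol/L = 10.1 μmol/L

[CO3²⁻] = 10.1 μmol/L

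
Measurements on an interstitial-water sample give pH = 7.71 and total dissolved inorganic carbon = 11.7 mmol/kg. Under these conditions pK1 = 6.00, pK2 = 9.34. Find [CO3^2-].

[CO3²⁻] = 0.263 mmol/kg

α₂ = 1 / (1 + [H⁺]/K2 + [H⁺]²/(K1K2)) = 1 / (1 + 10^+1.63 + 10^-0.08)
   = 1 / (1 + 42.658 + 0.83176) = 1/44.490 = 0.02248
[CO3²⁻] = α₂ × DIC = 0.02248 × 11.7 = 0.263 mmol/kg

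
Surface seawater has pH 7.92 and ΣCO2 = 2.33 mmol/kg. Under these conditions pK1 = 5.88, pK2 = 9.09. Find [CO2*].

α₀ = 1 / (1 + K1/[H⁺] + K1K2/[H⁺]²) = 1 / (1 + 10^+2.04 + 10^+0.87)
   = 1 / (1 + 109.65 + 7.4131) = 1/118.06 = 0.008470
[CO2*] = α₀ × DIC = 0.008470 × 2.33 = 0.0197 mmol/kg = 19.7 μmol/kg

[CO2*] = 19.7 μmol/kg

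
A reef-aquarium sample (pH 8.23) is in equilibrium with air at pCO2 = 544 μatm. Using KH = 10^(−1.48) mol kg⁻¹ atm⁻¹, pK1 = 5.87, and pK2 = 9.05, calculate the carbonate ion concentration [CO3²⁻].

[CO2*] = KH · pCO2 = 10^(−1.48) × 544×10^-6 = 1.801×10^-5 mol/kg
α₀ = 1/(1 + K1/[H⁺] + K1K2/[H⁺]²) = 1/(1 + 10^+2.36 + 10^+1.54) = 0.003777
DIC = [CO2*]/α₀ = 1.801×10^-5 / 0.003777 = 4.769 mmol/kg
[CO3²⁻] = α₂·DIC; α₂ = 0.1310, so [CO3²⁻] = 0.1310 × 4.769 = 0.625 mmol/kg

[CO3²⁻] = 0.625 mmol/kg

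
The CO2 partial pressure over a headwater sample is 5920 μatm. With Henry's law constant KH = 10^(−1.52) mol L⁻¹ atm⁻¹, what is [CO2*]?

[CO2*] = 179 μmol/L

KH = 10^(−1.52) = 3.020×10^-2 mol L⁻¹ atm⁻¹
[CO2*] = KH · pCO2 = 3.020×10^-2 × 5920×10^-6 atm = 1.79×10^-4 mol/L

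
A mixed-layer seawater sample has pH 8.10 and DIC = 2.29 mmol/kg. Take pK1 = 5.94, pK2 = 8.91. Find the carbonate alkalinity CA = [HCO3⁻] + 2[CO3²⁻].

CA = [HCO3⁻] + 2[CO3²⁻] = (α₁ + 2α₂)·DIC
At pH 8.10: [H⁺]/K1 = 10^-2.16 = 0.0069183, K2/[H⁺] = 10^-0.81 = 0.15488
α₁ = 1/(1 + 0.0069183 + 0.15488) = 1/1.1618 = 0.8607; α₂ = α₁·K2/[H⁺] = 0.1333
α₁ + 2α₂ = 1.1274
CA = 1.1274 × 2.29 = 2.58 mmol/kg

CA = 2.58 mmol/kg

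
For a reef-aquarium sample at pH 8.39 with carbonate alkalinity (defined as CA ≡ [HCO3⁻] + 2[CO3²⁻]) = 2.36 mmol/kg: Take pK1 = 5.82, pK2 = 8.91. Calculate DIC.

DIC = 1.92 mmol/kg

CA = [HCO3⁻] + 2[CO3²⁻] = (α₁ + 2α₂)·DIC
At pH 8.39: [H⁺]/K1 = 10^-2.57 = 0.0026915, K2/[H⁺] = 10^-0.52 = 0.30200
α₁ = 1/(1 + 0.0026915 + 0.30200) = 1/1.3047 = 0.7665; α₂ = α₁·K2/[H⁺] = 0.2315
α₁ + 2α₂ = 1.2294
DIC = CA / (α₁ + 2α₂) = 2.36 / 1.2294 = 1.92 mmol/kg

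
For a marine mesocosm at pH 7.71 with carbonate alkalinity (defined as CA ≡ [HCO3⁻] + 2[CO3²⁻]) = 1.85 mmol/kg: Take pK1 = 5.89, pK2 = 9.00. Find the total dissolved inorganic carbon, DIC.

DIC = 1.79 mmol/kg

CA = [HCO3⁻] + 2[CO3²⁻] = (α₁ + 2α₂)·DIC
At pH 7.71: [H⁺]/K1 = 10^-1.82 = 0.015136, K2/[H⁺] = 10^-1.29 = 0.051286
α₁ = 1/(1 + 0.015136 + 0.051286) = 1/1.0664 = 0.9377; α₂ = α₁·K2/[H⁺] = 0.04809
α₁ + 2α₂ = 1.0339
DIC = CA / (α₁ + 2α₂) = 1.85 / 1.0339 = 1.79 mmol/kg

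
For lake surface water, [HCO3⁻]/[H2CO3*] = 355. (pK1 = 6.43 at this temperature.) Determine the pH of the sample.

From K1 = [H⁺][HCO3⁻]/[H2CO3*]:  pH = pK1 + log₁₀([HCO3⁻]/[H2CO3*])
log₁₀(355) = +2.550
pH = 6.43 + (+2.550) = 8.98

pH = 8.98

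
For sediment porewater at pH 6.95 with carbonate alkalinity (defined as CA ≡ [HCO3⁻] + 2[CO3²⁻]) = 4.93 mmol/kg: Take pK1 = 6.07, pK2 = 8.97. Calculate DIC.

DIC = 5.52 mmol/kg

CA = [HCO3⁻] + 2[CO3²⁻] = (α₁ + 2α₂)·DIC
At pH 6.95: [H⁺]/K1 = 10^-0.88 = 0.13183, K2/[H⁺] = 10^-2.02 = 0.0095499
α₁ = 1/(1 + 0.13183 + 0.0095499) = 1/1.1414 = 0.8761; α₂ = α₁·K2/[H⁺] = 0.008367
α₁ + 2α₂ = 0.8929
DIC = CA / (α₁ + 2α₂) = 4.93 / 0.8929 = 5.52 mmol/kg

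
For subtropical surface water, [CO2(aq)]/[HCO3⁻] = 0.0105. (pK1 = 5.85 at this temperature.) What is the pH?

From K1 = [H⁺][HCO3⁻]/[CO2(aq)]:  pH = pK1 − log₁₀([CO2(aq)]/[HCO3⁻])
log₁₀(0.0105) = -1.979
pH = 5.85 − (-1.979) = 7.83

pH = 7.83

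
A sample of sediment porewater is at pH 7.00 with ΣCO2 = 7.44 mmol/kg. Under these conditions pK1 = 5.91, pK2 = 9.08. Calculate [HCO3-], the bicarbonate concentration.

α₁ = 1 / (1 + [H⁺]/K1 + K2/[H⁺]) = 1 / (1 + 10^-1.09 + 10^-2.08)
   = 1 / (1 + 0.081283 + 0.0083176) = 1/1.0896 = 0.9178
[HCO3⁻] = α₁ × DIC = 0.9178 × 7.44 = 6.83 mmol/kg

[HCO3⁻] = 6.83 mmol/kg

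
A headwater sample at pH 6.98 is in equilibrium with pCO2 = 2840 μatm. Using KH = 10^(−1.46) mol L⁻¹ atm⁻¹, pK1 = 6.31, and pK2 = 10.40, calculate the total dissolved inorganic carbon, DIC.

DIC = 0.559 mmol/L

[CO2*] = KH · pCO2 = 10^(−1.46) × 2840×10^-6 = 9.847×10^-5 mol/L
α₀ = 1/(1 + K1/[H⁺] + K1K2/[H⁺]²) = 1/(1 + 10^+0.67 + 10^-2.75) = 0.1761
DIC = [CO2*]/α₀ = 9.847×10^-5 / 0.1761 = 0.559 mmol/L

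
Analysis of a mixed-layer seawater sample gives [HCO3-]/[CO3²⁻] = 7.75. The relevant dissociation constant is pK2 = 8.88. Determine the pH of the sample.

From K2 = [H⁺][CO3²⁻]/[HCO3-]:  pH = pK2 − log₁₀([HCO3-]/[CO3²⁻])
log₁₀(7.75) = +0.889
pH = 8.88 − (+0.889) = 7.99

pH = 7.99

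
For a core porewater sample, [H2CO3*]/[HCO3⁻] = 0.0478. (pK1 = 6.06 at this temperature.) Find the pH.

From K1 = [H⁺][HCO3⁻]/[H2CO3*]:  pH = pK1 − log₁₀([H2CO3*]/[HCO3⁻])
log₁₀(0.0478) = -1.321
pH = 6.06 − (-1.321) = 7.38

pH = 7.38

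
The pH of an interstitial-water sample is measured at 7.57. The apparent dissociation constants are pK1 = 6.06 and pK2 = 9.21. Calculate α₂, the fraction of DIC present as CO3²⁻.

α₂ = 0.0217

α₂ = 1 / (1 + [H⁺]/K2 + [H⁺]²/(K1K2)) = 1 / (1 + 10^+1.64 + 10^+0.13)
   = 1 / (1 + 43.652 + 1.3490) = 1/46.001 = 0.02174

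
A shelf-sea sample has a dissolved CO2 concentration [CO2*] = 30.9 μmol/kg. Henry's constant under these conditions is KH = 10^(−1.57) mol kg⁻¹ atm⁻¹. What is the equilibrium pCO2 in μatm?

pCO2 = 1150 μatm

KH = 10^(−1.57) = 2.692×10^-2 mol kg⁻¹ atm⁻¹
pCO2 = [CO2*]/KH = 30.9×10^-6 / 2.692×10^-2 = 1.15×10^-3 atm = 1150 μatm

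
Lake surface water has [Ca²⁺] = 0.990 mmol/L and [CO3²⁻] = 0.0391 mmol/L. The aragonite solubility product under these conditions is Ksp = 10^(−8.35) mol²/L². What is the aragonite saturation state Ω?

Ω = 8.67

Ksp = 10^(−8.35) = 4.467×10^-9
Ω = [Ca²⁺][CO3²⁻]/Ksp = (0.990×10^-3)(0.0391×10^-3) / 4.467×10^-9 = 8.67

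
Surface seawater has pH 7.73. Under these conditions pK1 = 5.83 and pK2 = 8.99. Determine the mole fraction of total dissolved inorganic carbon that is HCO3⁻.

α₁ = 1 / (1 + [H⁺]/K1 + K2/[H⁺]) = 1 / (1 + 10^-1.90 + 10^-1.26)
   = 1 / (1 + 0.012589 + 0.054954) = 1/1.0675 = 0.9367

α₁ = 0.937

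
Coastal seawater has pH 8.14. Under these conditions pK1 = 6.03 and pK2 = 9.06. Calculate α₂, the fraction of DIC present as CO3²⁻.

α₂ = 1 / (1 + [H⁺]/K2 + [H⁺]²/(K1K2)) = 1 / (1 + 10^+0.92 + 10^-1.19)
   = 1 / (1 + 8.3176 + 0.064565) = 1/9.3822 = 0.1066

α₂ = 0.107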